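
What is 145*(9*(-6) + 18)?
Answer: -5220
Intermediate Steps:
145*(9*(-6) + 18) = 145*(-54 + 18) = 145*(-36) = -5220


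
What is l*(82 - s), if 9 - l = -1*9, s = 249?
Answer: -3006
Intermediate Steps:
l = 18 (l = 9 - (-1)*9 = 9 - 1*(-9) = 9 + 9 = 18)
l*(82 - s) = 18*(82 - 1*249) = 18*(82 - 249) = 18*(-167) = -3006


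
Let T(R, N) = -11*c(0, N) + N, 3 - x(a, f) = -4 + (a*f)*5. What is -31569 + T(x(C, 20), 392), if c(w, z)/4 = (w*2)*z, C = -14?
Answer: -31177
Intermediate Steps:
x(a, f) = 7 - 5*a*f (x(a, f) = 3 - (-4 + (a*f)*5) = 3 - (-4 + 5*a*f) = 3 + (4 - 5*a*f) = 7 - 5*a*f)
c(w, z) = 8*w*z (c(w, z) = 4*((w*2)*z) = 4*((2*w)*z) = 4*(2*w*z) = 8*w*z)
T(R, N) = N (T(R, N) = -88*0*N + N = -11*0 + N = 0 + N = N)
-31569 + T(x(C, 20), 392) = -31569 + 392 = -31177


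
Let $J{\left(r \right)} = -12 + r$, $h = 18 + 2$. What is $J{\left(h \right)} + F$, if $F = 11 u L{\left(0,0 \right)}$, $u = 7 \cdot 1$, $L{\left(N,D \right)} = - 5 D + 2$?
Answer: $162$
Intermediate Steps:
$L{\left(N,D \right)} = 2 - 5 D$
$u = 7$
$h = 20$
$F = 154$ ($F = 11 \cdot 7 \left(2 - 0\right) = 77 \left(2 + 0\right) = 77 \cdot 2 = 154$)
$J{\left(h \right)} + F = \left(-12 + 20\right) + 154 = 8 + 154 = 162$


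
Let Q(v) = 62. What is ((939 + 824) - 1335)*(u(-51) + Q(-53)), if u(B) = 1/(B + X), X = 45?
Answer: 79394/3 ≈ 26465.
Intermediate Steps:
u(B) = 1/(45 + B) (u(B) = 1/(B + 45) = 1/(45 + B))
((939 + 824) - 1335)*(u(-51) + Q(-53)) = ((939 + 824) - 1335)*(1/(45 - 51) + 62) = (1763 - 1335)*(1/(-6) + 62) = 428*(-1/6 + 62) = 428*(371/6) = 79394/3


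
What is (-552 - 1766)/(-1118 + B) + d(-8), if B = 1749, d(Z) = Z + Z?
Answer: -12414/631 ≈ -19.674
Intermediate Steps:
d(Z) = 2*Z
(-552 - 1766)/(-1118 + B) + d(-8) = (-552 - 1766)/(-1118 + 1749) + 2*(-8) = -2318/631 - 16 = -12414/631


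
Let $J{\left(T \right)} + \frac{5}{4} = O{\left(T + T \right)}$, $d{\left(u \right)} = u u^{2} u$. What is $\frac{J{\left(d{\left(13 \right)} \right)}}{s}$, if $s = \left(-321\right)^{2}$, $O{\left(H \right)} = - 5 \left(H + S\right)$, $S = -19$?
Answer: $- \frac{1142065}{412164} \approx -2.7709$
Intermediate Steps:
$d{\left(u \right)} = u^{4}$ ($d{\left(u \right)} = u^{3} u = u^{4}$)
$O{\left(H \right)} = 95 - 5 H$ ($O{\left(H \right)} = - 5 \left(H - 19\right) = - 5 \left(-19 + H\right) = 95 - 5 H$)
$J{\left(T \right)} = \frac{375}{4} - 10 T$ ($J{\left(T \right)} = - \frac{5}{4} - \left(-95 + 5 \left(T + T\right)\right) = - \frac{5}{4} - \left(-95 + 5 \cdot 2 T\right) = - \frac{5}{4} - \left(-95 + 10 T\right) = \frac{375}{4} - 10 T$)
$s = 103041$
$\frac{J{\left(d{\left(13 \right)} \right)}}{s} = \frac{\frac{375}{4} - 10 \cdot 13^{4}}{103041} = \left(\frac{375}{4} - 285610\right) \frac{1}{103041} = \left(- \frac{1142065}{4}\right) \frac{1}{103041} = - \frac{1142065}{412164}$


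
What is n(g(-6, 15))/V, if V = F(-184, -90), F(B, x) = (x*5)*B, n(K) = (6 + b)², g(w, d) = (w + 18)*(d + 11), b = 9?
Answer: 1/368 ≈ 0.0027174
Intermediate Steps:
g(w, d) = (11 + d)*(18 + w) (g(w, d) = (18 + w)*(11 + d) = (11 + d)*(18 + w))
n(K) = 225 (n(K) = (6 + 9)² = 15² = 225)
F(B, x) = 5*B*x (F(B, x) = (5*x)*B = 5*B*x)
V = 82800 (V = 5*(-184)*(-90) = 82800)
n(g(-6, 15))/V = 225/82800 = 225*(1/82800) = 1/368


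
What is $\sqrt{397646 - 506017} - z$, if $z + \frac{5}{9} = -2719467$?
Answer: $\frac{24475208}{9} + i \sqrt{108371} \approx 2.7195 \cdot 10^{6} + 329.2 i$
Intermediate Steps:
$z = - \frac{24475208}{9}$ ($z = - \frac{5}{9} - 2719467 = - \frac{24475208}{9} \approx -2.7195 \cdot 10^{6}$)
$\sqrt{397646 - 506017} - z = \sqrt{397646 - 506017} - - \frac{24475208}{9} = \sqrt{-108371} + \frac{24475208}{9} = i \sqrt{108371} + \frac{24475208}{9} = \frac{24475208}{9} + i \sqrt{108371}$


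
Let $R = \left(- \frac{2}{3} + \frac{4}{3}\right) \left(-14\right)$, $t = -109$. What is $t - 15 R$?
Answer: $31$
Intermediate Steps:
$R = - \frac{28}{3}$ ($R = \left(\left(-2\right) \frac{1}{3} + 4 \cdot \frac{1}{3}\right) \left(-14\right) = \left(- \frac{2}{3} + \frac{4}{3}\right) \left(-14\right) = \frac{2}{3} \left(-14\right) = - \frac{28}{3} \approx -9.3333$)
$t - 15 R = -109 - -140 = -109 + 140 = 31$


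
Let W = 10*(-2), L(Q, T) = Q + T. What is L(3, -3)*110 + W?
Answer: -20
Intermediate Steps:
W = -20
L(3, -3)*110 + W = (3 - 3)*110 - 20 = 0*110 - 20 = 0 - 20 = -20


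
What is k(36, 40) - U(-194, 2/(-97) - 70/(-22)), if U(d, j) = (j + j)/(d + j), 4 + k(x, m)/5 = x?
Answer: 32586746/203625 ≈ 160.03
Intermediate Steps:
k(x, m) = -20 + 5*x
U(d, j) = 2*j/(d + j) (U(d, j) = (2*j)/(d + j) = 2*j/(d + j))
k(36, 40) - U(-194, 2/(-97) - 70/(-22)) = (-20 + 5*36) - 2*(2/(-97) - 70/(-22))/(-194 + (2/(-97) - 70/(-22))) = (-20 + 180) - 2*(2*(-1/97) - 70*(-1/22))/(-194 + (2*(-1/97) - 70*(-1/22))) = 160 - 2*(-2/97 + 35/11)/(-194 + (-2/97 + 35/11)) = 160 - 2*3373/(1067*(-194 + 3373/1067)) = 160 - 2*3373/(1067*(-203625/1067)) = 160 - 2*3373*(-1067)/(1067*203625) = 160 - 1*(-6746/203625) = 160 + 6746/203625 = 32586746/203625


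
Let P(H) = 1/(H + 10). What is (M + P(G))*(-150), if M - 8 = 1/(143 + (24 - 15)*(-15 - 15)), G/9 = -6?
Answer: -3339975/2794 ≈ -1195.4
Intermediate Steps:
G = -54 (G = 9*(-6) = -54)
M = 1015/127 (M = 8 + 1/(143 + (24 - 15)*(-15 - 15)) = 8 + 1/(143 + 9*(-30)) = 8 + 1/(143 - 270) = 8 + 1/(-127) = 8 - 1/127 = 1015/127 ≈ 7.9921)
P(H) = 1/(10 + H)
(M + P(G))*(-150) = (1015/127 + 1/(10 - 54))*(-150) = (1015/127 + 1/(-44))*(-150) = (1015/127 - 1/44)*(-150) = (44533/5588)*(-150) = -3339975/2794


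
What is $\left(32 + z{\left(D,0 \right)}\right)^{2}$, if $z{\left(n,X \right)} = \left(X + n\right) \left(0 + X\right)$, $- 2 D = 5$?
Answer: $1024$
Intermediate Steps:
$D = - \frac{5}{2}$ ($D = \left(- \frac{1}{2}\right) 5 = - \frac{5}{2} \approx -2.5$)
$z{\left(n,X \right)} = X \left(X + n\right)$ ($z{\left(n,X \right)} = \left(X + n\right) X = X \left(X + n\right)$)
$\left(32 + z{\left(D,0 \right)}\right)^{2} = \left(32 + 0 \left(0 - \frac{5}{2}\right)\right)^{2} = \left(32 + 0 \left(- \frac{5}{2}\right)\right)^{2} = \left(32 + 0\right)^{2} = 32^{2} = 1024$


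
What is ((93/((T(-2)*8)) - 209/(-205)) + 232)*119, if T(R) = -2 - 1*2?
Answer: 179635617/6560 ≈ 27383.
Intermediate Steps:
T(R) = -4 (T(R) = -2 - 2 = -4)
((93/((T(-2)*8)) - 209/(-205)) + 232)*119 = ((93/((-4*8)) - 209/(-205)) + 232)*119 = ((93/(-32) - 209*(-1/205)) + 232)*119 = ((93*(-1/32) + 209/205) + 232)*119 = ((-93/32 + 209/205) + 232)*119 = (-12377/6560 + 232)*119 = (1509543/6560)*119 = 179635617/6560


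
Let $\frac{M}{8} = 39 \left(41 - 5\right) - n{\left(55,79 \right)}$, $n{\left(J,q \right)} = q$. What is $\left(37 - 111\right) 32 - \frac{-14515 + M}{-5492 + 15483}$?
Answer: $- \frac{23654773}{9991} \approx -2367.6$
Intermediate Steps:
$M = 10600$ ($M = 8 \left(39 \left(41 - 5\right) - 79\right) = 8 \left(39 \cdot 36 - 79\right) = 8 \left(1404 - 79\right) = 8 \cdot 1325 = 10600$)
$\left(37 - 111\right) 32 - \frac{-14515 + M}{-5492 + 15483} = \left(37 - 111\right) 32 - \frac{-14515 + 10600}{-5492 + 15483} = \left(-74\right) 32 - - \frac{3915}{9991} = -2368 - \left(-3915\right) \frac{1}{9991} = -2368 - - \frac{3915}{9991} = -2368 + \frac{3915}{9991} = - \frac{23654773}{9991}$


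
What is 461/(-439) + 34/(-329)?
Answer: -166595/144431 ≈ -1.1535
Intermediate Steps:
461/(-439) + 34/(-329) = 461*(-1/439) + 34*(-1/329) = -461/439 - 34/329 = -166595/144431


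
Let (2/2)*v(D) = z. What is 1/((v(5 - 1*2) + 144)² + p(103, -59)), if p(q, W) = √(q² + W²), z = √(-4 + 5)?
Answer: 4205/88407307 - √14090/442036535 ≈ 4.7295e-5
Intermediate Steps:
z = 1 (z = √1 = 1)
p(q, W) = √(W² + q²)
v(D) = 1
1/((v(5 - 1*2) + 144)² + p(103, -59)) = 1/((1 + 144)² + √((-59)² + 103²)) = 1/(145² + √(3481 + 10609)) = 1/(21025 + √14090)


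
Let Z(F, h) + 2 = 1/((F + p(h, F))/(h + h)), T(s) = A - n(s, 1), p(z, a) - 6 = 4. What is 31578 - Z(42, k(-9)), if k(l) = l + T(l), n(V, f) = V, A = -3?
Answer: 821083/26 ≈ 31580.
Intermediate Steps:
p(z, a) = 10 (p(z, a) = 6 + 4 = 10)
T(s) = -3 - s
k(l) = -3 (k(l) = l + (-3 - l) = -3)
Z(F, h) = -2 + 2*h/(10 + F) (Z(F, h) = -2 + 1/((F + 10)/(h + h)) = -2 + 1/((10 + F)/((2*h))) = -2 + 1/((10 + F)*(1/(2*h))) = -2 + 1/((10 + F)/(2*h)) = -2 + 2*h/(10 + F))
31578 - Z(42, k(-9)) = 31578 - 2*(-10 - 3 - 1*42)/(10 + 42) = 31578 - 2*(-10 - 3 - 42)/52 = 31578 - 2*(-55)/52 = 31578 - 1*(-55/26) = 31578 + 55/26 = 821083/26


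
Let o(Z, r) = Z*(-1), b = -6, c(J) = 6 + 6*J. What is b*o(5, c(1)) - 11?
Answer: 19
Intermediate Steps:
o(Z, r) = -Z
b*o(5, c(1)) - 11 = -(-6)*5 - 11 = -6*(-5) - 11 = 30 - 11 = 19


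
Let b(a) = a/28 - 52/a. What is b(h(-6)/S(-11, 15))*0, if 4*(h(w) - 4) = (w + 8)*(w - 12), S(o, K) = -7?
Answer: 0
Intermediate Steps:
h(w) = 4 + (-12 + w)*(8 + w)/4 (h(w) = 4 + ((w + 8)*(w - 12))/4 = 4 + ((8 + w)*(-12 + w))/4 = 4 + ((-12 + w)*(8 + w))/4 = 4 + (-12 + w)*(8 + w)/4)
b(a) = -52/a + a/28 (b(a) = a*(1/28) - 52/a = a/28 - 52/a = -52/a + a/28)
b(h(-6)/S(-11, 15))*0 = (-52*(-7/(-20 - 1*(-6) + (¼)*(-6)²)) + ((-20 - 1*(-6) + (¼)*(-6)²)/(-7))/28)*0 = (-52*(-7/(-20 + 6 + (¼)*36)) + ((-20 + 6 + (¼)*36)*(-⅐))/28)*0 = (-52*(-7/(-20 + 6 + 9)) + ((-20 + 6 + 9)*(-⅐))/28)*0 = (-52/((-5*(-⅐))) + (-5*(-⅐))/28)*0 = (-52/5/7 + (1/28)*(5/7))*0 = (-52*7/5 + 5/196)*0 = (-364/5 + 5/196)*0 = -71319/980*0 = 0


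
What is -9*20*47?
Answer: -8460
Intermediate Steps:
-9*20*47 = -180*47 = -8460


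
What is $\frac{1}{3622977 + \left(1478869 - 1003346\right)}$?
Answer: $\frac{1}{4098500} \approx 2.4399 \cdot 10^{-7}$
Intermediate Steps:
$\frac{1}{3622977 + \left(1478869 - 1003346\right)} = \frac{1}{3622977 + 475523} = \frac{1}{4098500}$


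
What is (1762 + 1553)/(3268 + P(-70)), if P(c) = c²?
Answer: 3315/8168 ≈ 0.40585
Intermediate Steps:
(1762 + 1553)/(3268 + P(-70)) = (1762 + 1553)/(3268 + (-70)²) = 3315/(3268 + 4900) = 3315/8168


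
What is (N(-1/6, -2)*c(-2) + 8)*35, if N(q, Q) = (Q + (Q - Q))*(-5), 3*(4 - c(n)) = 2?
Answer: 4340/3 ≈ 1446.7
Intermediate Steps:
c(n) = 10/3 (c(n) = 4 - ⅓*2 = 4 - ⅔ = 10/3)
N(q, Q) = -5*Q (N(q, Q) = (Q + 0)*(-5) = Q*(-5) = -5*Q)
(N(-1/6, -2)*c(-2) + 8)*35 = (-5*(-2)*(10/3) + 8)*35 = (10*(10/3) + 8)*35 = (100/3 + 8)*35 = (124/3)*35 = 4340/3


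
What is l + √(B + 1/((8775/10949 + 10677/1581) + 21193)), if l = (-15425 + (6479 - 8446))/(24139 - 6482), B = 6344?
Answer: -17392/17657 + √94935309456707226000669165/122329808655 ≈ 78.664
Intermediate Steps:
l = -17392/17657 (l = (-15425 - 1967)/17657 = -17392*1/17657 = -17392/17657 ≈ -0.98499)
l + √(B + 1/((8775/10949 + 10677/1581) + 21193)) = -17392/17657 + √(6344 + 1/((8775/10949 + 10677/1581) + 21193)) = -17392/17657 + √(6344 + 1/((8775*(1/10949) + 10677*(1/1581)) + 21193)) = -17392/17657 + √(6344 + 1/((8775/10949 + 3559/527) + 21193)) = -17392/17657 + √(6344 + 1/(43591916/5770123 + 21193)) = -17392/17657 + √(6344 + 1/(122329808655/5770123)) = -17392/17657 + √(6344 + 5770123/122329808655) = -17392/17657 + √(776060311877443/122329808655) = -17392/17657 + √94935309456707226000669165/122329808655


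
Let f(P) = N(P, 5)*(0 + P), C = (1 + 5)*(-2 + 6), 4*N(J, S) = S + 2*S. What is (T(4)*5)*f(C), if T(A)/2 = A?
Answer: 3600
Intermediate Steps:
N(J, S) = 3*S/4 (N(J, S) = (S + 2*S)/4 = (3*S)/4 = 3*S/4)
T(A) = 2*A
C = 24 (C = 6*4 = 24)
f(P) = 15*P/4 (f(P) = ((¾)*5)*(0 + P) = 15*P/4)
(T(4)*5)*f(C) = ((2*4)*5)*((15/4)*24) = (8*5)*90 = 40*90 = 3600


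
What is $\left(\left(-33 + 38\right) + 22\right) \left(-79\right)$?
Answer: $-2133$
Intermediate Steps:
$\left(\left(-33 + 38\right) + 22\right) \left(-79\right) = \left(5 + 22\right) \left(-79\right) = 27 \left(-79\right) = -2133$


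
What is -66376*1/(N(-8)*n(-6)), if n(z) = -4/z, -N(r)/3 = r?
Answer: -8297/2 ≈ -4148.5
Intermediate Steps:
N(r) = -3*r
-66376*1/(N(-8)*n(-6)) = -66376/((-3*(-8))*(-4/(-6))) = -66376/(24*(-4*(-⅙))) = -66376/(24*(⅔)) = -66376/16 = -66376*1/16 = -8297/2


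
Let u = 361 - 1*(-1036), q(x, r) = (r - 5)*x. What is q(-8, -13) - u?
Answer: -1253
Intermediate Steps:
q(x, r) = x*(-5 + r) (q(x, r) = (-5 + r)*x = x*(-5 + r))
u = 1397 (u = 361 + 1036 = 1397)
q(-8, -13) - u = -8*(-5 - 13) - 1*1397 = -8*(-18) - 1397 = 144 - 1397 = -1253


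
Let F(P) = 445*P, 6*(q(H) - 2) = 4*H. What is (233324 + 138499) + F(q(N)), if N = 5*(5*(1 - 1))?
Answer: 372713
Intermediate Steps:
N = 0 (N = 5*(5*0) = 5*0 = 0)
q(H) = 2 + 2*H/3 (q(H) = 2 + (4*H)/6 = 2 + 2*H/3)
(233324 + 138499) + F(q(N)) = (233324 + 138499) + 445*(2 + (⅔)*0) = 371823 + 445*(2 + 0) = 371823 + 445*2 = 371823 + 890 = 372713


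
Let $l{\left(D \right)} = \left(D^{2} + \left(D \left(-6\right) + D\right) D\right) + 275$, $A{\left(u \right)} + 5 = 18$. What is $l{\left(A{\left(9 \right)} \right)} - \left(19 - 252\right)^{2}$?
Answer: $-54690$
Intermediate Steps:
$A{\left(u \right)} = 13$ ($A{\left(u \right)} = -5 + 18 = 13$)
$l{\left(D \right)} = 275 - 4 D^{2}$ ($l{\left(D \right)} = \left(D^{2} + \left(- 6 D + D\right) D\right) + 275 = \left(D^{2} + - 5 D D\right) + 275 = \left(D^{2} - 5 D^{2}\right) + 275 = - 4 D^{2} + 275 = 275 - 4 D^{2}$)
$l{\left(A{\left(9 \right)} \right)} - \left(19 - 252\right)^{2} = \left(275 - 4 \cdot 13^{2}\right) - \left(19 - 252\right)^{2} = \left(275 - 676\right) - \left(-233\right)^{2} = \left(275 - 676\right) - 54289 = -401 - 54289 = -54690$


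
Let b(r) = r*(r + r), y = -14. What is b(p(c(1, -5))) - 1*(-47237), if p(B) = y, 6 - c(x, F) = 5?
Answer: 47629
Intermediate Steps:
c(x, F) = 1 (c(x, F) = 6 - 1*5 = 6 - 5 = 1)
p(B) = -14
b(r) = 2*r² (b(r) = r*(2*r) = 2*r²)
b(p(c(1, -5))) - 1*(-47237) = 2*(-14)² - 1*(-47237) = 2*196 + 47237 = 392 + 47237 = 47629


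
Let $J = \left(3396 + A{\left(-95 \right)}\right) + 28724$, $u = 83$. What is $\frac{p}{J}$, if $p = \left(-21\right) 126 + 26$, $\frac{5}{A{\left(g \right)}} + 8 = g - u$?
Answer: $- \frac{97464}{1194863} \approx -0.081569$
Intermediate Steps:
$A{\left(g \right)} = \frac{5}{-91 + g}$ ($A{\left(g \right)} = \frac{5}{-8 + \left(g - 83\right)} = \frac{5}{-8 + \left(-83 + g\right)} = \frac{5}{-91 + g}$)
$p = -2620$ ($p = -2646 + 26 = -2620$)
$J = \frac{5974315}{186}$ ($J = \left(3396 + \frac{5}{-91 - 95}\right) + 28724 = \left(3396 + \frac{5}{-186}\right) + 28724 = \left(3396 + 5 \left(- \frac{1}{186}\right)\right) + 28724 = \left(3396 - \frac{5}{186}\right) + 28724 = \frac{631651}{186} + 28724 = \frac{5974315}{186} \approx 32120.0$)
$\frac{p}{J} = - \frac{2620}{\frac{5974315}{186}} = \left(-2620\right) \frac{186}{5974315} = - \frac{97464}{1194863}$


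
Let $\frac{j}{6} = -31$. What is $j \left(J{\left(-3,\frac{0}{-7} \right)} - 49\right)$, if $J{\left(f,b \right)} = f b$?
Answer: $9114$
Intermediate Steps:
$j = -186$ ($j = 6 \left(-31\right) = -186$)
$J{\left(f,b \right)} = b f$
$j \left(J{\left(-3,\frac{0}{-7} \right)} - 49\right) = - 186 \left(\frac{0}{-7} \left(-3\right) - 49\right) = - 186 \left(0 \left(- \frac{1}{7}\right) \left(-3\right) - 49\right) = - 186 \left(0 \left(-3\right) - 49\right) = - 186 \left(0 - 49\right) = \left(-186\right) \left(-49\right) = 9114$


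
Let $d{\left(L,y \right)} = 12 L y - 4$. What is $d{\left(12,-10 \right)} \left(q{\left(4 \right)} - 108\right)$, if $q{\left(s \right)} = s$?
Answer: $150176$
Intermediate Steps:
$d{\left(L,y \right)} = -4 + 12 L y$ ($d{\left(L,y \right)} = 12 L y - 4 = -4 + 12 L y$)
$d{\left(12,-10 \right)} \left(q{\left(4 \right)} - 108\right) = \left(-4 + 12 \cdot 12 \left(-10\right)\right) \left(4 - 108\right) = \left(-4 - 1440\right) \left(-104\right) = \left(-1444\right) \left(-104\right) = 150176$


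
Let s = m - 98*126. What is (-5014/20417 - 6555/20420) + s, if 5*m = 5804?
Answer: -4664349273523/416915140 ≈ -11188.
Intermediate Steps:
m = 5804/5 (m = (⅕)*5804 = 5804/5 ≈ 1160.8)
s = -55936/5 (s = 5804/5 - 98*126 = 5804/5 - 1*12348 = 5804/5 - 12348 = -55936/5 ≈ -11187.)
(-5014/20417 - 6555/20420) + s = (-5014/20417 - 6555/20420) - 55936/5 = (-5014*1/20417 - 6555*1/20420) - 55936/5 = (-5014/20417 - 1311/4084) - 55936/5 = -47243863/83383028 - 55936/5 = -4664349273523/416915140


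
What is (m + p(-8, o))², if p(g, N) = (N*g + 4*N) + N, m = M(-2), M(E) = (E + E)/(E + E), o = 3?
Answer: 64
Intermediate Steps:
M(E) = 1 (M(E) = (2*E)/((2*E)) = (2*E)*(1/(2*E)) = 1)
m = 1
p(g, N) = 5*N + N*g (p(g, N) = (4*N + N*g) + N = 5*N + N*g)
(m + p(-8, o))² = (1 + 3*(5 - 8))² = (1 + 3*(-3))² = (1 - 9)² = (-8)² = 64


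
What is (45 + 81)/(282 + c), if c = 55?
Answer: 126/337 ≈ 0.37389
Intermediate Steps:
(45 + 81)/(282 + c) = (45 + 81)/(282 + 55) = 126/337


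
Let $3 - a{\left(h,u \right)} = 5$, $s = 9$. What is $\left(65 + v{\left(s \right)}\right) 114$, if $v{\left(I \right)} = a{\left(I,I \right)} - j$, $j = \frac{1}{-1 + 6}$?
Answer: $\frac{35796}{5} \approx 7159.2$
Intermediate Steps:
$a{\left(h,u \right)} = -2$ ($a{\left(h,u \right)} = 3 - 5 = -2$)
$j = \frac{1}{5} \approx 0.2$
$v{\left(I \right)} = - \frac{11}{5}$ ($v{\left(I \right)} = -2 - \frac{1}{5} = - \frac{11}{5}$)
$\left(65 + v{\left(s \right)}\right) 114 = \left(65 - \frac{11}{5}\right) 114 = \frac{314}{5} \cdot 114 = \frac{35796}{5}$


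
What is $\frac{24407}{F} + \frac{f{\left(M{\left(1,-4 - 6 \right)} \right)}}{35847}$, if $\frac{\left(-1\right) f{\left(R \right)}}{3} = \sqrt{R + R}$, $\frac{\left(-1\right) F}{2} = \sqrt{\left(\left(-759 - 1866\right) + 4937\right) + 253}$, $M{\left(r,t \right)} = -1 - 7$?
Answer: $- \frac{24407 \sqrt{285}}{1710} - \frac{4 i}{11949} \approx -240.96 - 0.00033476 i$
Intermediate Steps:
$M{\left(r,t \right)} = -8$
$F = - 6 \sqrt{285}$ ($F = - 2 \sqrt{\left(\left(-759 - 1866\right) + 4937\right) + 253} = - 2 \sqrt{\left(-2625 + 4937\right) + 253} = - 2 \sqrt{2312 + 253} = - 2 \sqrt{2565} = - 2 \cdot 3 \sqrt{285} = - 6 \sqrt{285} \approx -101.29$)
$f{\left(R \right)} = - 3 \sqrt{2} \sqrt{R}$ ($f{\left(R \right)} = - 3 \sqrt{R + R} = - 3 \sqrt{2 R} = - 3 \sqrt{2} \sqrt{R}$)
$\frac{24407}{F} + \frac{f{\left(M{\left(1,-4 - 6 \right)} \right)}}{35847} = \frac{24407}{\left(-6\right) \sqrt{285}} + \frac{\left(-3\right) \sqrt{2} \sqrt{-8}}{35847} = 24407 \left(- \frac{\sqrt{285}}{1710}\right) + - 3 \sqrt{2} \cdot 2 i \sqrt{2} \cdot \frac{1}{35847} = - \frac{24407 \sqrt{285}}{1710} + - 12 i \frac{1}{35847} = - \frac{24407 \sqrt{285}}{1710} - \frac{4 i}{11949}$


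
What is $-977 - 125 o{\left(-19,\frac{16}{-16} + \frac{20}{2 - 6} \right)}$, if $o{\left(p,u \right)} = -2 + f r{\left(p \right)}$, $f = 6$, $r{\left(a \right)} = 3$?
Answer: $-2977$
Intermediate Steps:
$o{\left(p,u \right)} = 16$ ($o{\left(p,u \right)} = -2 + 6 \cdot 3 = -2 + 18 = 16$)
$-977 - 125 o{\left(-19,\frac{16}{-16} + \frac{20}{2 - 6} \right)} = -977 - 2000 = -2977$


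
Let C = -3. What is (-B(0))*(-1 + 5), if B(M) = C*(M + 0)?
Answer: 0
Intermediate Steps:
B(M) = -3*M (B(M) = -3*(M + 0) = -3*M)
(-B(0))*(-1 + 5) = (-(-3)*0)*(-1 + 5) = -1*0*4 = 0*4 = 0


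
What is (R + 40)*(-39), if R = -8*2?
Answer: -936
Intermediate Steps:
R = -16
(R + 40)*(-39) = (-16 + 40)*(-39) = 24*(-39) = -936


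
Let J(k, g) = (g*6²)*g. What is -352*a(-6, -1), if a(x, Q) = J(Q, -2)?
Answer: -50688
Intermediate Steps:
J(k, g) = 36*g² (J(k, g) = (g*36)*g = (36*g)*g = 36*g²)
a(x, Q) = 144 (a(x, Q) = 36*(-2)² = 36*4 = 144)
-352*a(-6, -1) = -352*144 = -50688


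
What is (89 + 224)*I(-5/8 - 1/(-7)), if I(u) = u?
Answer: -8451/56 ≈ -150.91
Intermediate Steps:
(89 + 224)*I(-5/8 - 1/(-7)) = (89 + 224)*(-5/8 - 1/(-7)) = 313*(-5*1/8 - 1*(-1/7)) = 313*(-5/8 + 1/7) = 313*(-27/56) = -8451/56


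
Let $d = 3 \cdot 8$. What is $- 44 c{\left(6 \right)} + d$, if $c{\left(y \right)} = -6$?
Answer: $288$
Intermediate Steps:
$d = 24$
$- 44 c{\left(6 \right)} + d = \left(-44\right) \left(-6\right) + 24 = 264 + 24 = 288$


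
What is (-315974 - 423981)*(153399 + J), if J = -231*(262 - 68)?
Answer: -80348013675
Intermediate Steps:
J = -44814 (J = -231*194 = -44814)
(-315974 - 423981)*(153399 + J) = (-315974 - 423981)*(153399 - 44814) = -739955*108585 = -80348013675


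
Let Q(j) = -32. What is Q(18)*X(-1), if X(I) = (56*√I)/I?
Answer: 1792*I ≈ 1792.0*I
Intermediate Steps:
X(I) = 56/√I
Q(18)*X(-1) = -1792/√(-1) = -1792*(-I) = -(-1792)*I = 1792*I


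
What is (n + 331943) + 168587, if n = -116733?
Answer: 383797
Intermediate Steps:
(n + 331943) + 168587 = (-116733 + 331943) + 168587 = 215210 + 168587 = 383797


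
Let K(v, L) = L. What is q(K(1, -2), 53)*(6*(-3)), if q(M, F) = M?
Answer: 36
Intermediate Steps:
q(K(1, -2), 53)*(6*(-3)) = -12*(-3) = -2*(-18) = 36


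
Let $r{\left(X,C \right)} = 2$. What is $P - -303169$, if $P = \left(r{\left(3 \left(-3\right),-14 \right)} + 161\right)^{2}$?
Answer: $329738$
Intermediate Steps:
$P = 26569$ ($P = \left(2 + 161\right)^{2} = 163^{2} = 26569$)
$P - -303169 = 26569 - -303169 = 26569 + 303169 = 329738$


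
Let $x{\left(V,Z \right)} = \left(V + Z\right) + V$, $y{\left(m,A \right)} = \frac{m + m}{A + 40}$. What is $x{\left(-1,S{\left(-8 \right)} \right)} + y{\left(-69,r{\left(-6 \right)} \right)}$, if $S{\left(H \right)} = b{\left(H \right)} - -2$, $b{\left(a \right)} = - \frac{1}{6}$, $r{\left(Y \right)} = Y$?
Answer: $- \frac{431}{102} \approx -4.2255$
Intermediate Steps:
$b{\left(a \right)} = - \frac{1}{6}$ ($b{\left(a \right)} = \left(-1\right) \frac{1}{6} = - \frac{1}{6}$)
$S{\left(H \right)} = \frac{11}{6}$ ($S{\left(H \right)} = - \frac{1}{6} - -2 = - \frac{1}{6} + 2 = \frac{11}{6}$)
$y{\left(m,A \right)} = \frac{2 m}{40 + A}$
$x{\left(V,Z \right)} = Z + 2 V$
$x{\left(-1,S{\left(-8 \right)} \right)} + y{\left(-69,r{\left(-6 \right)} \right)} = \left(\frac{11}{6} + 2 \left(-1\right)\right) + 2 \left(-69\right) \frac{1}{40 - 6} = \left(\frac{11}{6} - 2\right) + 2 \left(-69\right) \frac{1}{34} = - \frac{1}{6} + 2 \left(-69\right) \frac{1}{34} = - \frac{1}{6} - \frac{69}{17} = - \frac{431}{102}$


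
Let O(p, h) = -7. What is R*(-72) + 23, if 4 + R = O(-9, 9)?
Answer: 815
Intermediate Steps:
R = -11 (R = -4 - 7 = -11)
R*(-72) + 23 = -11*(-72) + 23 = 792 + 23 = 815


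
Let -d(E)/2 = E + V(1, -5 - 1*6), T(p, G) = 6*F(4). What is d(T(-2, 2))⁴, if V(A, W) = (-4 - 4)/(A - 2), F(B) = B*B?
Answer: 1871773696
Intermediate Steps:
F(B) = B²
T(p, G) = 96 (T(p, G) = 6*4² = 6*16 = 96)
V(A, W) = -8/(-2 + A)
d(E) = -16 - 2*E (d(E) = -2*(E - 8/(-2 + 1)) = -2*(E - 8/(-1)) = -2*(E - 8*(-1)) = -2*(E + 8) = -2*(8 + E) = -16 - 2*E)
d(T(-2, 2))⁴ = (-16 - 2*96)⁴ = (-16 - 192)⁴ = (-208)⁴ = 1871773696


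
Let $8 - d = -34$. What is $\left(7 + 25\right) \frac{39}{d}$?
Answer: $\frac{208}{7} \approx 29.714$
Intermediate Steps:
$d = 42$ ($d = 8 - -34 = 8 + 34 = 42$)
$\left(7 + 25\right) \frac{39}{d} = \left(7 + 25\right) \frac{39}{42} = 32 \cdot 39 \cdot \frac{1}{42} = 32 \cdot \frac{13}{14} = \frac{208}{7}$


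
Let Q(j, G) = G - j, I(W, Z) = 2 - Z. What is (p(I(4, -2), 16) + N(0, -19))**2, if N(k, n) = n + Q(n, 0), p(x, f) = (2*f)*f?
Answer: 262144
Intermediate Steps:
p(x, f) = 2*f**2
N(k, n) = 0 (N(k, n) = n + (0 - n) = n - n = 0)
(p(I(4, -2), 16) + N(0, -19))**2 = (2*16**2 + 0)**2 = (2*256 + 0)**2 = (512 + 0)**2 = 512**2 = 262144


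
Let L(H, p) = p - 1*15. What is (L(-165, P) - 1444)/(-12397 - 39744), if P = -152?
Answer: 1611/52141 ≈ 0.030897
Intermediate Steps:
L(H, p) = -15 + p (L(H, p) = p - 15 = -15 + p)
(L(-165, P) - 1444)/(-12397 - 39744) = ((-15 - 152) - 1444)/(-12397 - 39744) = (-167 - 1444)/(-52141) = -1611*(-1/52141) = 1611/52141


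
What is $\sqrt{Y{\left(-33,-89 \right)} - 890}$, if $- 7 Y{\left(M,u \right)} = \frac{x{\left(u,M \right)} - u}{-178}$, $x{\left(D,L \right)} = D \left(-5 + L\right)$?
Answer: $\frac{i \sqrt{173894}}{14} \approx 29.786 i$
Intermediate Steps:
$Y{\left(M,u \right)} = - \frac{u}{1246} + \frac{u \left(-5 + M\right)}{1246}$ ($Y{\left(M,u \right)} = - \frac{\left(u \left(-5 + M\right) - u\right) \frac{1}{-178}}{7} = - \frac{\left(- u + u \left(-5 + M\right)\right) \left(- \frac{1}{178}\right)}{7} = - \frac{\frac{u}{178} - \frac{u \left(-5 + M\right)}{178}}{7} = - \frac{u}{1246} + \frac{u \left(-5 + M\right)}{1246}$)
$\sqrt{Y{\left(-33,-89 \right)} - 890} = \sqrt{\frac{1}{1246} \left(-89\right) \left(-6 - 33\right) - 890} = \sqrt{\frac{1}{1246} \left(-89\right) \left(-39\right) - 890} = \sqrt{\frac{39}{14} - 890} = \sqrt{- \frac{12421}{14}} = \frac{i \sqrt{173894}}{14}$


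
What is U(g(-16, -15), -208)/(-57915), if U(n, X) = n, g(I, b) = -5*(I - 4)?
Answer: -20/11583 ≈ -0.0017267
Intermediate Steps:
g(I, b) = 20 - 5*I (g(I, b) = -5*(-4 + I) = 20 - 5*I)
U(g(-16, -15), -208)/(-57915) = (20 - 5*(-16))/(-57915) = (20 + 80)*(-1/57915) = 100*(-1/57915) = -20/11583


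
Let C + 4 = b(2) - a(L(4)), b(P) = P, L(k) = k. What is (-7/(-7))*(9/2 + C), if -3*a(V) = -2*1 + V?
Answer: 19/6 ≈ 3.1667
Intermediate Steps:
a(V) = 2/3 - V/3 (a(V) = -(-2*1 + V)/3 = -(-2 + V)/3 = 2/3 - V/3)
C = -4/3 (C = -4 + (2 - (2/3 - 1/3*4)) = -4 + (2 - (2/3 - 4/3)) = -4 + (2 - 1*(-2/3)) = -4 + (2 + 2/3) = -4 + 8/3 = -4/3 ≈ -1.3333)
(-7/(-7))*(9/2 + C) = (-7/(-7))*(9/2 - 4/3) = (-7*(-1/7))*(9*(1/2) - 4/3) = 1*(9/2 - 4/3) = 1*(19/6) = 19/6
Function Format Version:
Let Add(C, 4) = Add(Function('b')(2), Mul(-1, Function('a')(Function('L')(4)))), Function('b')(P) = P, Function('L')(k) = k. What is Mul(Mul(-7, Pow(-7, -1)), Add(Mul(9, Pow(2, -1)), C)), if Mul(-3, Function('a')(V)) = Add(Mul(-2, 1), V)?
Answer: Rational(19, 6) ≈ 3.1667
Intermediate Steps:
Function('a')(V) = Add(Rational(2, 3), Mul(Rational(-1, 3), V)) (Function('a')(V) = Mul(Rational(-1, 3), Add(Mul(-2, 1), V)) = Mul(Rational(-1, 3), Add(-2, V)) = Add(Rational(2, 3), Mul(Rational(-1, 3), V)))
C = Rational(-4, 3) (C = Add(-4, Add(2, Mul(-1, Add(Rational(2, 3), Mul(Rational(-1, 3), 4))))) = Add(-4, Add(2, Mul(-1, Add(Rational(2, 3), Rational(-4, 3))))) = Add(-4, Add(2, Mul(-1, Rational(-2, 3)))) = Add(-4, Add(2, Rational(2, 3))) = Add(-4, Rational(8, 3)) = Rational(-4, 3) ≈ -1.3333)
Mul(Mul(-7, Pow(-7, -1)), Add(Mul(9, Pow(2, -1)), C)) = Mul(Mul(-7, Pow(-7, -1)), Add(Mul(9, Pow(2, -1)), Rational(-4, 3))) = Mul(Mul(-7, Rational(-1, 7)), Add(Mul(9, Rational(1, 2)), Rational(-4, 3))) = Mul(1, Add(Rational(9, 2), Rational(-4, 3))) = Mul(1, Rational(19, 6)) = Rational(19, 6)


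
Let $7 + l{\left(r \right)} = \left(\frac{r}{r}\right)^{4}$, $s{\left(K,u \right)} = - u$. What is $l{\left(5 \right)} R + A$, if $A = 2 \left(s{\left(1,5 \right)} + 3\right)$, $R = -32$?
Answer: $188$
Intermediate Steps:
$A = -4$ ($A = 2 \left(\left(-1\right) 5 + 3\right) = 2 \left(-5 + 3\right) = 2 \left(-2\right) = -4$)
$l{\left(r \right)} = -6$ ($l{\left(r \right)} = -7 + \left(\frac{r}{r}\right)^{4} = -7 + 1^{4} = -7 + 1 = -6$)
$l{\left(5 \right)} R + A = \left(-6\right) \left(-32\right) - 4 = 192 - 4 = 188$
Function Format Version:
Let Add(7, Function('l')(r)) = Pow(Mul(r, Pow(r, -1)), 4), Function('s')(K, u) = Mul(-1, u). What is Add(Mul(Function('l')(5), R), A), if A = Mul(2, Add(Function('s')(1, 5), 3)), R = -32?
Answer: 188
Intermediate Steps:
A = -4 (A = Mul(2, Add(Mul(-1, 5), 3)) = Mul(2, Add(-5, 3)) = Mul(2, -2) = -4)
Function('l')(r) = -6 (Function('l')(r) = Add(-7, Pow(Mul(r, Pow(r, -1)), 4)) = Add(-7, Pow(1, 4)) = Add(-7, 1) = -6)
Add(Mul(Function('l')(5), R), A) = Add(Mul(-6, -32), -4) = Add(192, -4) = 188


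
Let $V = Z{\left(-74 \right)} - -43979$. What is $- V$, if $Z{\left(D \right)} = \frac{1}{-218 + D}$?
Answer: $- \frac{12841867}{292} \approx -43979.0$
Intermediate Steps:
$V = \frac{12841867}{292}$ ($V = \frac{1}{-218 - 74} - -43979 = \frac{1}{-292} + 43979 = - \frac{1}{292} + 43979 = \frac{12841867}{292} \approx 43979.0$)
$- V = \left(-1\right) \frac{12841867}{292} = - \frac{12841867}{292}$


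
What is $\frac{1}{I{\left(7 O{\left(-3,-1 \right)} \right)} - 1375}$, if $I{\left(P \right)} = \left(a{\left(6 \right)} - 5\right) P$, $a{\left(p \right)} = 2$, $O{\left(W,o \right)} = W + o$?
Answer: $- \frac{1}{1291} \approx -0.00077459$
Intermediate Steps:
$I{\left(P \right)} = - 3 P$ ($I{\left(P \right)} = \left(2 - 5\right) P = - 3 P$)
$\frac{1}{I{\left(7 O{\left(-3,-1 \right)} \right)} - 1375} = \frac{1}{- 3 \cdot 7 \left(-3 - 1\right) - 1375} = \frac{1}{- 3 \cdot 7 \left(-4\right) - 1375} = \frac{1}{\left(-3\right) \left(-28\right) - 1375} = \frac{1}{84 - 1375} = \frac{1}{-1291} = - \frac{1}{1291}$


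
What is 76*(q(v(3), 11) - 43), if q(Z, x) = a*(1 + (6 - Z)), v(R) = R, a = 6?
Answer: -1444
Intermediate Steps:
q(Z, x) = 42 - 6*Z (q(Z, x) = 6*(1 + (6 - Z)) = 6*(7 - Z) = 42 - 6*Z)
76*(q(v(3), 11) - 43) = 76*((42 - 6*3) - 43) = 76*((42 - 18) - 43) = 76*(24 - 43) = 76*(-19) = -1444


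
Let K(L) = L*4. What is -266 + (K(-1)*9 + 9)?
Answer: -293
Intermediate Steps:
K(L) = 4*L
-266 + (K(-1)*9 + 9) = -266 + ((4*(-1))*9 + 9) = -266 + (-4*9 + 9) = -266 + (-36 + 9) = -266 - 27 = -293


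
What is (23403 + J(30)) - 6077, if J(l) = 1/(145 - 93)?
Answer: 900953/52 ≈ 17326.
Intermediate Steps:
J(l) = 1/52
(23403 + J(30)) - 6077 = (23403 + 1/52) - 6077 = 1216957/52 - 6077 = 900953/52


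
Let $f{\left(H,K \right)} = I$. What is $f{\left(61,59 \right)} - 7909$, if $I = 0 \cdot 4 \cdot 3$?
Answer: $-7909$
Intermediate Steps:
$I = 0$ ($I = 0 \cdot 3 = 0$)
$f{\left(H,K \right)} = 0$
$f{\left(61,59 \right)} - 7909 = 0 - 7909 = -7909$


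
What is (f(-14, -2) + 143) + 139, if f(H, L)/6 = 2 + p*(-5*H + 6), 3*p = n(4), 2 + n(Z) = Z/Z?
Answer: 142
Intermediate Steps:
n(Z) = -1 (n(Z) = -2 + Z/Z = -2 + 1 = -1)
p = -⅓ (p = (⅓)*(-1) = -⅓ ≈ -0.33333)
f(H, L) = 10*H (f(H, L) = 6*(2 - (-5*H + 6)/3) = 6*(2 - (6 - 5*H)/3) = 6*(2 + (-2 + 5*H/3)) = 6*(5*H/3) = 10*H)
(f(-14, -2) + 143) + 139 = (10*(-14) + 143) + 139 = (-140 + 143) + 139 = 3 + 139 = 142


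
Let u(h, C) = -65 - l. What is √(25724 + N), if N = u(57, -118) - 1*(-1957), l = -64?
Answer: 4*√1730 ≈ 166.37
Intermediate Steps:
u(h, C) = -1 (u(h, C) = -65 - 1*(-64) = -65 + 64 = -1)
N = 1956 (N = -1 - 1*(-1957) = -1 + 1957 = 1956)
√(25724 + N) = √(25724 + 1956) = √27680 = 4*√1730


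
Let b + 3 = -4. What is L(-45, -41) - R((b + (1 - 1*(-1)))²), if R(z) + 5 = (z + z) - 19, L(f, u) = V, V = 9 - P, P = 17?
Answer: -34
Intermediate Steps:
b = -7 (b = -3 - 4 = -7)
V = -8 (V = 9 - 1*17 = 9 - 17 = -8)
L(f, u) = -8
R(z) = -24 + 2*z (R(z) = -5 + ((z + z) - 19) = -5 + (2*z - 19) = -5 + (-19 + 2*z) = -24 + 2*z)
L(-45, -41) - R((b + (1 - 1*(-1)))²) = -8 - (-24 + 2*(-7 + (1 - 1*(-1)))²) = -8 - (-24 + 2*(-7 + (1 + 1))²) = -8 - (-24 + 2*(-7 + 2)²) = -8 - (-24 + 2*(-5)²) = -8 - (-24 + 2*25) = -8 - (-24 + 50) = -8 - 1*26 = -8 - 26 = -34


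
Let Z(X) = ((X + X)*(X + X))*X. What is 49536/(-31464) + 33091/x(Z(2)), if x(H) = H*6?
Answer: 14328671/83904 ≈ 170.77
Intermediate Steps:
Z(X) = 4*X³ (Z(X) = ((2*X)*(2*X))*X = (4*X²)*X = 4*X³)
x(H) = 6*H
49536/(-31464) + 33091/x(Z(2)) = 49536/(-31464) + 33091/((6*(4*2³))) = 49536*(-1/31464) + 33091/((6*(4*8))) = -688/437 + 33091/((6*32)) = -688/437 + 33091/192 = 14328671/83904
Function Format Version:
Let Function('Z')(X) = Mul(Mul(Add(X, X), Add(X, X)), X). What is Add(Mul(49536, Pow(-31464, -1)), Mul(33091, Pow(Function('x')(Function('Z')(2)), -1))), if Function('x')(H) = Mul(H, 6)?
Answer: Rational(14328671, 83904) ≈ 170.77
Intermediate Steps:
Function('Z')(X) = Mul(4, Pow(X, 3)) (Function('Z')(X) = Mul(Mul(Mul(2, X), Mul(2, X)), X) = Mul(Mul(4, Pow(X, 2)), X) = Mul(4, Pow(X, 3)))
Function('x')(H) = Mul(6, H)
Add(Mul(49536, Pow(-31464, -1)), Mul(33091, Pow(Function('x')(Function('Z')(2)), -1))) = Add(Mul(49536, Pow(-31464, -1)), Mul(33091, Pow(Mul(6, Mul(4, Pow(2, 3))), -1))) = Add(Mul(49536, Rational(-1, 31464)), Mul(33091, Pow(Mul(6, Mul(4, 8)), -1))) = Add(Rational(-688, 437), Mul(33091, Pow(Mul(6, 32), -1))) = Add(Rational(-688, 437), Mul(33091, Pow(192, -1))) = Add(Rational(-688, 437), Mul(33091, Rational(1, 192))) = Add(Rational(-688, 437), Rational(33091, 192)) = Rational(14328671, 83904)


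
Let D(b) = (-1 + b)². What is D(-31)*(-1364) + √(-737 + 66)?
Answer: -1396736 + I*√671 ≈ -1.3967e+6 + 25.904*I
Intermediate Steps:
D(-31)*(-1364) + √(-737 + 66) = (-1 - 31)²*(-1364) + √(-737 + 66) = (-32)²*(-1364) + √(-671) = 1024*(-1364) + I*√671 = -1396736 + I*√671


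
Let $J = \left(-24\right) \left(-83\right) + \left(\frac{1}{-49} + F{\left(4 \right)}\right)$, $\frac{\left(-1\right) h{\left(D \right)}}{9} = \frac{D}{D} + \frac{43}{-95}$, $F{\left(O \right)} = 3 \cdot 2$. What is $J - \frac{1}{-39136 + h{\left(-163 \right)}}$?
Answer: $\frac{364033908243}{182201012} \approx 1998.0$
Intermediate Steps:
$F{\left(O \right)} = 6$
$h{\left(D \right)} = - \frac{468}{95}$ ($h{\left(D \right)} = - 9 \left(\frac{D}{D} + \frac{43}{-95}\right) = - 9 \left(1 + 43 \left(- \frac{1}{95}\right)\right) = - 9 \left(1 - \frac{43}{95}\right) = \left(-9\right) \frac{52}{95} = - \frac{468}{95}$)
$J = \frac{97901}{49}$ ($J = \left(-24\right) \left(-83\right) + \left(\frac{1}{-49} + 6\right) = 1992 + \left(- \frac{1}{49} + 6\right) = 1992 + \frac{293}{49} = \frac{97901}{49} \approx 1998.0$)
$J - \frac{1}{-39136 + h{\left(-163 \right)}} = \frac{97901}{49} - \frac{1}{-39136 - \frac{468}{95}} = \frac{97901}{49} - \frac{1}{- \frac{3718388}{95}} = \frac{97901}{49} - - \frac{95}{3718388} = \frac{97901}{49} + \frac{95}{3718388} = \frac{364033908243}{182201012}$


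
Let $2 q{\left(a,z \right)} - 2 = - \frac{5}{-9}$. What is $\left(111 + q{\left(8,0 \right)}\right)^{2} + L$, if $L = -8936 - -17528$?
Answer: $\frac{6868249}{324} \approx 21198.0$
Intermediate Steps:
$q{\left(a,z \right)} = \frac{23}{18}$ ($q{\left(a,z \right)} = 1 + \frac{\left(-5\right) \frac{1}{-9}}{2} = 1 + \frac{\left(-5\right) \left(- \frac{1}{9}\right)}{2} = 1 + \frac{1}{2} \cdot \frac{5}{9} = 1 + \frac{5}{18} = \frac{23}{18}$)
$L = 8592$ ($L = -8936 + 17528 = 8592$)
$\left(111 + q{\left(8,0 \right)}\right)^{2} + L = \left(111 + \frac{23}{18}\right)^{2} + 8592 = \left(\frac{2021}{18}\right)^{2} + 8592 = \frac{4084441}{324} + 8592 = \frac{6868249}{324}$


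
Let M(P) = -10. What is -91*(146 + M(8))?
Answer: -12376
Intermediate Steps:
-91*(146 + M(8)) = -91*(146 - 10) = -91*136 = -12376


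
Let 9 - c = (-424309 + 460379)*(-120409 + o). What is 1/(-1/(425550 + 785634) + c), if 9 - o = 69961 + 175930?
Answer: 1211184/16002303964382735 ≈ 7.5688e-11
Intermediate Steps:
o = -245882 (o = 9 - (69961 + 175930) = 9 - 1*245891 = 9 - 245891 = -245882)
c = 13212116379 (c = 9 - (-424309 + 460379)*(-120409 - 245882) = 9 - 36070*(-366291) = 9 - 1*(-13212116370) = 9 + 13212116370 = 13212116379)
1/(-1/(425550 + 785634) + c) = 1/(-1/(425550 + 785634) + 13212116379) = 1/(-1/1211184 + 13212116379) = 1/(16002303964382735/1211184) = 1211184/16002303964382735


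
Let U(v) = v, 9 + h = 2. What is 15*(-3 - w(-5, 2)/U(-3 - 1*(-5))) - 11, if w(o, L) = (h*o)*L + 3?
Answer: -1207/2 ≈ -603.50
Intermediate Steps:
h = -7 (h = -9 + 2 = -7)
w(o, L) = 3 - 7*L*o (w(o, L) = (-7*o)*L + 3 = -7*L*o + 3 = 3 - 7*L*o)
15*(-3 - w(-5, 2)/U(-3 - 1*(-5))) - 11 = 15*(-3 - (3 - 7*2*(-5))/(-3 - 1*(-5))) - 11 = 15*(-3 - (3 + 70)/(-3 + 5)) - 11 = 15*(-3 - 73/2) - 11 = 15*(-79/2) - 11 = -1185/2 - 11 = -1207/2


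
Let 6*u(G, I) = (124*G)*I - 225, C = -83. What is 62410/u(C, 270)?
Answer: -24964/185271 ≈ -0.13474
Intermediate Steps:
u(G, I) = -75/2 + 62*G*I/3 (u(G, I) = ((124*G)*I - 225)/6 = (124*G*I - 225)/6 = (-225 + 124*G*I)/6 = -75/2 + 62*G*I/3)
62410/u(C, 270) = 62410/(-75/2 + (62/3)*(-83)*270) = 62410/(-75/2 - 463140) = 62410/(-926355/2) = 62410*(-2/926355) = -24964/185271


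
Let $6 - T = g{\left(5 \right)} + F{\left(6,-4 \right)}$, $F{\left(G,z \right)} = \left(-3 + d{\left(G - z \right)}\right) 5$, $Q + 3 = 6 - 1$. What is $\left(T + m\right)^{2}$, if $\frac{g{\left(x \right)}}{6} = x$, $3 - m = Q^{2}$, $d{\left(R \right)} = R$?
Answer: $3600$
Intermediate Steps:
$Q = 2$ ($Q = -3 + \left(6 - 1\right) = -3 + 5 = 2$)
$m = -1$ ($m = 3 - 2^{2} = 3 - 4 = -1$)
$g{\left(x \right)} = 6 x$
$F{\left(G,z \right)} = -15 - 5 z + 5 G$ ($F{\left(G,z \right)} = \left(-3 + \left(G - z\right)\right) 5 = \left(-3 + G - z\right) 5 = -15 - 5 z + 5 G$)
$T = -59$ ($T = 6 - \left(6 \cdot 5 - -35\right) = 6 - \left(30 + \left(-15 + 20 + 30\right)\right) = 6 - \left(30 + 35\right) = 6 - 65 = -59$)
$\left(T + m\right)^{2} = \left(-59 - 1\right)^{2} = \left(-60\right)^{2} = 3600$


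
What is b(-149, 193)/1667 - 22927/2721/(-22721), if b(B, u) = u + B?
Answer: 2758468313/103060342947 ≈ 0.026766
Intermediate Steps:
b(B, u) = B + u
b(-149, 193)/1667 - 22927/2721/(-22721) = (-149 + 193)/1667 - 22927/2721/(-22721) = 44*(1/1667) - 22927*1/2721*(-1/22721) = 44/1667 - 22927/2721*(-1/22721) = 44/1667 + 22927/61823841 = 2758468313/103060342947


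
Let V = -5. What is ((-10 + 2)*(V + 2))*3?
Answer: 72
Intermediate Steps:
((-10 + 2)*(V + 2))*3 = ((-10 + 2)*(-5 + 2))*3 = -8*(-3)*3 = 24*3 = 72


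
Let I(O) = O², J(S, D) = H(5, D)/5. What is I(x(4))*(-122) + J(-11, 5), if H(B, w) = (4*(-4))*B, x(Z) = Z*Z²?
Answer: -499728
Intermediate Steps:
x(Z) = Z³
H(B, w) = -16*B
J(S, D) = -16 (J(S, D) = -16*5/5 = -80*⅕ = -16)
I(x(4))*(-122) + J(-11, 5) = (4³)²*(-122) - 16 = 64²*(-122) - 16 = 4096*(-122) - 16 = -499712 - 16 = -499728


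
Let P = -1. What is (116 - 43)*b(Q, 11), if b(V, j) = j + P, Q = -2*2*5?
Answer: 730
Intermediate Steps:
Q = -20 (Q = -4*5 = -20)
b(V, j) = -1 + j (b(V, j) = j - 1 = -1 + j)
(116 - 43)*b(Q, 11) = (116 - 43)*(-1 + 11) = 73*10 = 730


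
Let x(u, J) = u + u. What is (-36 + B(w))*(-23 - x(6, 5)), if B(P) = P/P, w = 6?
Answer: 1225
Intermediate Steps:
x(u, J) = 2*u
B(P) = 1
(-36 + B(w))*(-23 - x(6, 5)) = (-36 + 1)*(-23 - 2*6) = -35*(-23 - 1*12) = -35*(-23 - 12) = -35*(-35) = 1225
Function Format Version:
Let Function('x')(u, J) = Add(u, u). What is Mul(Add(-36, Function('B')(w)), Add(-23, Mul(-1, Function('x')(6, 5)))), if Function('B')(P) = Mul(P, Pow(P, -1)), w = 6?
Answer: 1225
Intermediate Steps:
Function('x')(u, J) = Mul(2, u)
Function('B')(P) = 1
Mul(Add(-36, Function('B')(w)), Add(-23, Mul(-1, Function('x')(6, 5)))) = Mul(Add(-36, 1), Add(-23, Mul(-1, Mul(2, 6)))) = Mul(-35, Add(-23, Mul(-1, 12))) = Mul(-35, Add(-23, -12)) = Mul(-35, -35) = 1225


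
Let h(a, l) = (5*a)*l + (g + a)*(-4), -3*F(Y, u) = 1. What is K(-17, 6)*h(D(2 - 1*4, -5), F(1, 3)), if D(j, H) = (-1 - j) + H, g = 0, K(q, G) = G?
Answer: 136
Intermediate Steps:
F(Y, u) = -1/3 (F(Y, u) = -1/3*1 = -1/3)
D(j, H) = -1 + H - j
h(a, l) = -4*a + 5*a*l (h(a, l) = (5*a)*l + (0 + a)*(-4) = 5*a*l + a*(-4) = 5*a*l - 4*a = -4*a + 5*a*l)
K(-17, 6)*h(D(2 - 1*4, -5), F(1, 3)) = 6*((-1 - 5 - (2 - 1*4))*(-4 + 5*(-1/3))) = 6*((-1 - 5 - (2 - 4))*(-4 - 5/3)) = 6*((-1 - 5 - 1*(-2))*(-17/3)) = 6*((-1 - 5 + 2)*(-17/3)) = 6*(-4*(-17/3)) = 6*(68/3) = 136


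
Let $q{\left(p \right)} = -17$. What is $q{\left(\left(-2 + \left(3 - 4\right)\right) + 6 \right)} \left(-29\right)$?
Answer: $493$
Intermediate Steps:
$q{\left(\left(-2 + \left(3 - 4\right)\right) + 6 \right)} \left(-29\right) = \left(-17\right) \left(-29\right) = 493$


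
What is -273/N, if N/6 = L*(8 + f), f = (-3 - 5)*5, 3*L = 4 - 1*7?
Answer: -91/64 ≈ -1.4219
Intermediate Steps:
L = -1 (L = (4 - 1*7)/3 = (4 - 7)/3 = (⅓)*(-3) = -1)
f = -40 (f = -8*5 = -40)
N = 192 (N = 6*(-(8 - 40)) = 6*(-1*(-32)) = 6*32 = 192)
-273/N = -273/192 = -273*1/192 = -91/64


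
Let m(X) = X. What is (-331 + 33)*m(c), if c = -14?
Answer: 4172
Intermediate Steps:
(-331 + 33)*m(c) = (-331 + 33)*(-14) = -298*(-14) = 4172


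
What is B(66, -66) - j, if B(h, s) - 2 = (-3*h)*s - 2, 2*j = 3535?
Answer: 22601/2 ≈ 11301.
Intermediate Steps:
j = 3535/2 (j = (1/2)*3535 = 3535/2 ≈ 1767.5)
B(h, s) = -3*h*s (B(h, s) = 2 + ((-3*h)*s - 2) = 2 + (-3*h*s - 2) = 2 + (-2 - 3*h*s) = -3*h*s)
B(66, -66) - j = -3*66*(-66) - 1*3535/2 = 13068 - 3535/2 = 22601/2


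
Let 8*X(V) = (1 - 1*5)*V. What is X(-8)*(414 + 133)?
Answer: 2188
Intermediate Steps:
X(V) = -V/2 (X(V) = ((1 - 1*5)*V)/8 = ((1 - 5)*V)/8 = (-4*V)/8 = -V/2)
X(-8)*(414 + 133) = (-½*(-8))*(414 + 133) = 4*547 = 2188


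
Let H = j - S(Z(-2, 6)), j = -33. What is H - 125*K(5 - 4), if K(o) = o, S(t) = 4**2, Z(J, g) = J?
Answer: -174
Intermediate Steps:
S(t) = 16
H = -49 (H = -33 - 1*16 = -33 - 16 = -49)
H - 125*K(5 - 4) = -49 - 125*(5 - 4) = -49 - 125*1 = -49 - 125 = -174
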